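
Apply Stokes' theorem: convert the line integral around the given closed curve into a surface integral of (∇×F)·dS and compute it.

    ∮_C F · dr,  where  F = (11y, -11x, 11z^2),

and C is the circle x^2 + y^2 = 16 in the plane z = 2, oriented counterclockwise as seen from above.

Let S be the flat disk x^2 + y^2 ≤ 16 in the plane z = 2, with upward unit normal n̂ = ẑ. By Stokes' theorem,

    ∮_C F · dr = ∬_S (∇ × F) · n̂ dS = ∬_D (curl F)_z dA,

where D is the disk x^2 + y^2 ≤ 16.

Compute the curl of F = (11y, -11x, 11z^2):
    (∇ × F)_x = ∂F_z/∂y - ∂F_y/∂z = 0,
    (∇ × F)_y = ∂F_x/∂z - ∂F_z/∂x = 0,
    (∇ × F)_z = ∂F_y/∂x - ∂F_x/∂y = -22.

On z = 2, (curl F)_z = -22.

Convert to polar (x = r cos θ, y = r sin θ, dA = r dr dθ); the integrand becomes -22, so

    ∬_D (curl F)_z dA = ∫_0^{2π} ∫_0^{4} (-22) · r dr dθ.

Inner (r from 0 to 4): -176.
Outer (θ from 0 to 2π): -352π.

Therefore ∮_C F · dr = -352π.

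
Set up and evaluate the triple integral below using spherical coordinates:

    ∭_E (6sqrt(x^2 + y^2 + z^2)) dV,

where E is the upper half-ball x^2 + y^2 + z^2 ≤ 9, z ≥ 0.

In spherical coordinates, x = ρ sin(φ) cos(θ), y = ρ sin(φ) sin(θ), z = ρ cos(φ), and dV = ρ^2 sin(φ) dρ dφ dθ.

The integrand becomes 6ρ, so

    ∭_E (6sqrt(x^2 + y^2 + z^2)) dV = ∫_{0}^{2π} ∫_{0}^{π/2} ∫_{0}^{3} (6ρ) · ρ^2 sin(φ) dρ dφ dθ.

Inner (ρ): 243sin(φ)/2.
Middle (φ): 243/2.
Outer (θ): 243π.

Therefore the triple integral equals 243π.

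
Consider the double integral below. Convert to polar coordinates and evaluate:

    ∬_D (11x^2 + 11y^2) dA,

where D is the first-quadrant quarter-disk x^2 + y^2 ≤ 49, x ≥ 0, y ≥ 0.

The region D is 0 ≤ r ≤ 7, 0 ≤ θ ≤ π/2 in polar coordinates, where x = r cos(θ), y = r sin(θ), and dA = r dr dθ.

Under the substitution, the integrand becomes 11r^2, so

    ∬_D (11x^2 + 11y^2) dA = ∫_{0}^{π/2} ∫_{0}^{7} (11r^2) · r dr dθ.

Inner integral (in r): ∫_{0}^{7} (11r^2) · r dr = 26411/4.

Outer integral (in θ): ∫_{0}^{π/2} (26411/4) dθ = 26411π/8.

Therefore ∬_D (11x^2 + 11y^2) dA = 26411π/8.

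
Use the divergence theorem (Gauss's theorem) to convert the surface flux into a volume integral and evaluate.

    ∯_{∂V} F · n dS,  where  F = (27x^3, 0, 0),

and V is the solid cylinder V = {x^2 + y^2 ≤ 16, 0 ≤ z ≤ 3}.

By the divergence theorem,

    ∯_{∂V} F · n dS = ∭_V (∇ · F) dV.

Compute the divergence:
    ∇ · F = ∂F_x/∂x + ∂F_y/∂y + ∂F_z/∂z = 81x^2 + 0 + 0 = 81x^2.

In cylindrical coordinates, x = r cos(θ), y = r sin(θ), z = z, dV = r dr dθ dz, with 0 ≤ r ≤ 4, 0 ≤ θ ≤ 2π, 0 ≤ z ≤ 3.

The integrand, after substitution and multiplying by the volume element, becomes (81r^2cos(θ)^2) · r, so

    ∭_V (∇·F) dV = ∫_0^{2π} ∫_0^{4} ∫_0^{3} (81r^2cos(θ)^2) · r dz dr dθ.

Inner (z from 0 to 3): 243r^3cos(θ)^2.
Middle (r from 0 to 4): 15552cos(θ)^2.
Outer (θ from 0 to 2π): 15552π.

Therefore ∯_{∂V} F · n dS = 15552π.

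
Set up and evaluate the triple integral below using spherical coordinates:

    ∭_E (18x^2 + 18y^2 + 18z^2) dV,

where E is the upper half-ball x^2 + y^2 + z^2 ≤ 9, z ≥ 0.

In spherical coordinates, x = ρ sin(φ) cos(θ), y = ρ sin(φ) sin(θ), z = ρ cos(φ), and dV = ρ^2 sin(φ) dρ dφ dθ.

The integrand becomes 18ρ^2, so

    ∭_E (18x^2 + 18y^2 + 18z^2) dV = ∫_{0}^{2π} ∫_{0}^{π/2} ∫_{0}^{3} (18ρ^2) · ρ^2 sin(φ) dρ dφ dθ.

Inner (ρ): 4374sin(φ)/5.
Middle (φ): 4374/5.
Outer (θ): 8748π/5.

Therefore the triple integral equals 8748π/5.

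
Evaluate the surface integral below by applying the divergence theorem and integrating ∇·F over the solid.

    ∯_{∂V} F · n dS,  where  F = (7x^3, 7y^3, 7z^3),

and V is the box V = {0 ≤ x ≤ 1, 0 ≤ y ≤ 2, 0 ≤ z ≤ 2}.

By the divergence theorem,

    ∯_{∂V} F · n dS = ∭_V (∇ · F) dV.

Compute the divergence:
    ∇ · F = ∂F_x/∂x + ∂F_y/∂y + ∂F_z/∂z = 21x^2 + 21y^2 + 21z^2.

V is a rectangular box, so dV = dx dy dz with 0 ≤ x ≤ 1, 0 ≤ y ≤ 2, 0 ≤ z ≤ 2.

Integrate (21x^2 + 21y^2 + 21z^2) over V as an iterated integral:

    ∭_V (∇·F) dV = ∫_0^{1} ∫_0^{2} ∫_0^{2} (21x^2 + 21y^2 + 21z^2) dz dy dx.

Inner (z from 0 to 2): 42x^2 + 42y^2 + 56.
Middle (y from 0 to 2): 84x^2 + 224.
Outer (x from 0 to 1): 252.

Therefore ∯_{∂V} F · n dS = 252.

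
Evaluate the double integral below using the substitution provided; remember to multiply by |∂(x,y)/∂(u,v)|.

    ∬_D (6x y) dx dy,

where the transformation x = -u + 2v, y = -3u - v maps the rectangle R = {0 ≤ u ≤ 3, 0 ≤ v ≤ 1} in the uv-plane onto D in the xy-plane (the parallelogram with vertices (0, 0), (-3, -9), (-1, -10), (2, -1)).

Compute the Jacobian determinant of (x, y) with respect to (u, v):

    ∂(x,y)/∂(u,v) = | -1  2 | = (-1)(-1) - (2)(-3) = 7.
                   | -3  -1 |

Its absolute value is |J| = 7 (the area scaling factor).

Substituting x = -u + 2v, y = -3u - v into the integrand,

    6x y → 18u^2 - 30u v - 12v^2,

so the integral becomes

    ∬_R (18u^2 - 30u v - 12v^2) · |J| du dv = ∫_0^3 ∫_0^1 (126u^2 - 210u v - 84v^2) dv du.

Inner (v): 126u^2 - 105u - 28.
Outer (u): 1155/2.

Therefore ∬_D (6x y) dx dy = 1155/2.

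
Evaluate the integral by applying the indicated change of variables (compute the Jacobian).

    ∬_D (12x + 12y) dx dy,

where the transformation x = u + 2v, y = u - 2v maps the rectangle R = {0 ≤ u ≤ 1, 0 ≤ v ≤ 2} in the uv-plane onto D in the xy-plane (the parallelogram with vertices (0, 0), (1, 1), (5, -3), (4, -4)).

Compute the Jacobian determinant of (x, y) with respect to (u, v):

    ∂(x,y)/∂(u,v) = | 1  2 | = (1)(-2) - (2)(1) = -4.
                   | 1  -2 |

Its absolute value is |J| = 4 (the area scaling factor).

Substituting x = u + 2v, y = u - 2v into the integrand,

    12x + 12y → 24u,

so the integral becomes

    ∬_R (24u) · |J| du dv = ∫_0^1 ∫_0^2 (96u) dv du.

Inner (v): 192u.
Outer (u): 96.

Therefore ∬_D (12x + 12y) dx dy = 96.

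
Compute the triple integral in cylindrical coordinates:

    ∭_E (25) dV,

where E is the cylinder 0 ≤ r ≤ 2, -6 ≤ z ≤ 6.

In cylindrical coordinates, x = r cos(θ), y = r sin(θ), z = z, and dV = r dr dθ dz.

The integrand becomes 25, so

    ∭_E (25) dV = ∫_{0}^{2π} ∫_{0}^{2} ∫_{-6}^{6} (25) · r dz dr dθ.

Inner (z): 300r.
Middle (r from 0 to 2): 600.
Outer (θ): 1200π.

Therefore the triple integral equals 1200π.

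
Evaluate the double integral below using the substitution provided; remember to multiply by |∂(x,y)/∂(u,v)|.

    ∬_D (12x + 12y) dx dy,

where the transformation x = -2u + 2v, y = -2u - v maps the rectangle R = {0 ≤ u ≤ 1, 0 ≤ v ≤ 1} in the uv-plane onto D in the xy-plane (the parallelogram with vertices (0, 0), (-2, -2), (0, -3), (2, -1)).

Compute the Jacobian determinant of (x, y) with respect to (u, v):

    ∂(x,y)/∂(u,v) = | -2  2 | = (-2)(-1) - (2)(-2) = 6.
                   | -2  -1 |

Its absolute value is |J| = 6 (the area scaling factor).

Substituting x = -2u + 2v, y = -2u - v into the integrand,

    12x + 12y → -48u + 12v,

so the integral becomes

    ∬_R (-48u + 12v) · |J| du dv = ∫_0^1 ∫_0^1 (-288u + 72v) dv du.

Inner (v): 36 - 288u.
Outer (u): -108.

Therefore ∬_D (12x + 12y) dx dy = -108.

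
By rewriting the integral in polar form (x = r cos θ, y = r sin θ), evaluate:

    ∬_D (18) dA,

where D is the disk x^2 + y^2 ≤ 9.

The region D is 0 ≤ r ≤ 3, 0 ≤ θ ≤ 2π in polar coordinates, where x = r cos(θ), y = r sin(θ), and dA = r dr dθ.

Under the substitution, the integrand becomes 18, so

    ∬_D (18) dA = ∫_{0}^{2π} ∫_{0}^{3} (18) · r dr dθ.

Inner integral (in r): ∫_{0}^{3} (18) · r dr = 81.

Outer integral (in θ): ∫_{0}^{2π} (81) dθ = 162π.

Therefore ∬_D (18) dA = 162π.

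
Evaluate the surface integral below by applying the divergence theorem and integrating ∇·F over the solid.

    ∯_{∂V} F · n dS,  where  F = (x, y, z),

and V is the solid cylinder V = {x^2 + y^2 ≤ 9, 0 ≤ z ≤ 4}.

By the divergence theorem,

    ∯_{∂V} F · n dS = ∭_V (∇ · F) dV.

Compute the divergence:
    ∇ · F = ∂F_x/∂x + ∂F_y/∂y + ∂F_z/∂z = 1 + 1 + 1 = 3.

In cylindrical coordinates, x = r cos(θ), y = r sin(θ), z = z, dV = r dr dθ dz, with 0 ≤ r ≤ 3, 0 ≤ θ ≤ 2π, 0 ≤ z ≤ 4.

The integrand, after substitution and multiplying by the volume element, becomes (3) · r, so

    ∭_V (∇·F) dV = ∫_0^{2π} ∫_0^{3} ∫_0^{4} (3) · r dz dr dθ.

Inner (z from 0 to 4): 12r.
Middle (r from 0 to 3): 54.
Outer (θ from 0 to 2π): 108π.

Therefore ∯_{∂V} F · n dS = 108π.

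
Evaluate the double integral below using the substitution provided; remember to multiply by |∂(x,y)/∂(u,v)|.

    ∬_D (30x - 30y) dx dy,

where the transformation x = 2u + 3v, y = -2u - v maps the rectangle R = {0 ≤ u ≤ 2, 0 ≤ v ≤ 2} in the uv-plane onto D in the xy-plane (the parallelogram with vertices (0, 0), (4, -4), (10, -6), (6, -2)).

Compute the Jacobian determinant of (x, y) with respect to (u, v):

    ∂(x,y)/∂(u,v) = | 2  3 | = (2)(-1) - (3)(-2) = 4.
                   | -2  -1 |

Its absolute value is |J| = 4 (the area scaling factor).

Substituting x = 2u + 3v, y = -2u - v into the integrand,

    30x - 30y → 120u + 120v,

so the integral becomes

    ∬_R (120u + 120v) · |J| du dv = ∫_0^2 ∫_0^2 (480u + 480v) dv du.

Inner (v): 960u + 960.
Outer (u): 3840.

Therefore ∬_D (30x - 30y) dx dy = 3840.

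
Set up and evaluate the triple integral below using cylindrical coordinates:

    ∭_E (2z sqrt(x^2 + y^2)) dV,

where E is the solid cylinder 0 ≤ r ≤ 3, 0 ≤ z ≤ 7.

In cylindrical coordinates, x = r cos(θ), y = r sin(θ), z = z, and dV = r dr dθ dz.

The integrand becomes 2r z, so

    ∭_E (2z sqrt(x^2 + y^2)) dV = ∫_{0}^{2π} ∫_{0}^{3} ∫_{0}^{7} (2r z) · r dz dr dθ.

Inner (z): 49r^2.
Middle (r from 0 to 3): 441.
Outer (θ): 882π.

Therefore the triple integral equals 882π.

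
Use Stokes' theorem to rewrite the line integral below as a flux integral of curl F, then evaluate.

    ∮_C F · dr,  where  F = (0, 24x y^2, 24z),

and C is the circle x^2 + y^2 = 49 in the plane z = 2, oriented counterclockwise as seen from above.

Let S be the flat disk x^2 + y^2 ≤ 49 in the plane z = 2, with upward unit normal n̂ = ẑ. By Stokes' theorem,

    ∮_C F · dr = ∬_S (∇ × F) · n̂ dS = ∬_D (curl F)_z dA,

where D is the disk x^2 + y^2 ≤ 49.

Compute the curl of F = (0, 24x y^2, 24z):
    (∇ × F)_x = ∂F_z/∂y - ∂F_y/∂z = 0,
    (∇ × F)_y = ∂F_x/∂z - ∂F_z/∂x = 0,
    (∇ × F)_z = ∂F_y/∂x - ∂F_x/∂y = 24y^2.

On z = 2, (curl F)_z = 24y^2.

Convert to polar (x = r cos θ, y = r sin θ, dA = r dr dθ); the integrand becomes 24r^2sin(θ)^2, so

    ∬_D (curl F)_z dA = ∫_0^{2π} ∫_0^{7} (24r^2sin(θ)^2) · r dr dθ.

Inner (r from 0 to 7): 14406sin(θ)^2.
Outer (θ from 0 to 2π): 14406π.

Therefore ∮_C F · dr = 14406π.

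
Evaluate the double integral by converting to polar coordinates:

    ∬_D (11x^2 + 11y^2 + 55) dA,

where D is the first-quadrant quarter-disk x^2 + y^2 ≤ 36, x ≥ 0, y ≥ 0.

The region D is 0 ≤ r ≤ 6, 0 ≤ θ ≤ π/2 in polar coordinates, where x = r cos(θ), y = r sin(θ), and dA = r dr dθ.

Under the substitution, the integrand becomes 11r^2 + 55, so

    ∬_D (11x^2 + 11y^2 + 55) dA = ∫_{0}^{π/2} ∫_{0}^{6} (11r^2 + 55) · r dr dθ.

Inner integral (in r): ∫_{0}^{6} (11r^2 + 55) · r dr = 4554.

Outer integral (in θ): ∫_{0}^{π/2} (4554) dθ = 2277π.

Therefore ∬_D (11x^2 + 11y^2 + 55) dA = 2277π.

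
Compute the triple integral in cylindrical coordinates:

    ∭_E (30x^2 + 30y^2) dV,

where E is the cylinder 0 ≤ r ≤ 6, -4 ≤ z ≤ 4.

In cylindrical coordinates, x = r cos(θ), y = r sin(θ), z = z, and dV = r dr dθ dz.

The integrand becomes 30r^2, so

    ∭_E (30x^2 + 30y^2) dV = ∫_{0}^{2π} ∫_{0}^{6} ∫_{-4}^{4} (30r^2) · r dz dr dθ.

Inner (z): 240r^3.
Middle (r from 0 to 6): 77760.
Outer (θ): 155520π.

Therefore the triple integral equals 155520π.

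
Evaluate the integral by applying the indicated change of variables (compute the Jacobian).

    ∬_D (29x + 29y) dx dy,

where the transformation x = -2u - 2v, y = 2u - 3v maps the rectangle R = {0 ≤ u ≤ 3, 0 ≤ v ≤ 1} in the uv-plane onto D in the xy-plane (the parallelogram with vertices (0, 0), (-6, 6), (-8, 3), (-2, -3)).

Compute the Jacobian determinant of (x, y) with respect to (u, v):

    ∂(x,y)/∂(u,v) = | -2  -2 | = (-2)(-3) - (-2)(2) = 10.
                   | 2  -3 |

Its absolute value is |J| = 10 (the area scaling factor).

Substituting x = -2u - 2v, y = 2u - 3v into the integrand,

    29x + 29y → -145v,

so the integral becomes

    ∬_R (-145v) · |J| du dv = ∫_0^3 ∫_0^1 (-1450v) dv du.

Inner (v): -725.
Outer (u): -2175.

Therefore ∬_D (29x + 29y) dx dy = -2175.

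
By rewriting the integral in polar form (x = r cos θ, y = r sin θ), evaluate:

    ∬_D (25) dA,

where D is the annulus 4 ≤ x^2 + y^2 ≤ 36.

The region D is 2 ≤ r ≤ 6, 0 ≤ θ ≤ 2π in polar coordinates, where x = r cos(θ), y = r sin(θ), and dA = r dr dθ.

Under the substitution, the integrand becomes 25, so

    ∬_D (25) dA = ∫_{0}^{2π} ∫_{2}^{6} (25) · r dr dθ.

Inner integral (in r): ∫_{2}^{6} (25) · r dr = 400.

Outer integral (in θ): ∫_{0}^{2π} (400) dθ = 800π.

Therefore ∬_D (25) dA = 800π.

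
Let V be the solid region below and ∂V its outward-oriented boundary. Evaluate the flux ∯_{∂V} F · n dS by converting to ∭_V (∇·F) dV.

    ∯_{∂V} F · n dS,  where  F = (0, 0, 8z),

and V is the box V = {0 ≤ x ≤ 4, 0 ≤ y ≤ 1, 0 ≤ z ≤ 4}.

By the divergence theorem,

    ∯_{∂V} F · n dS = ∭_V (∇ · F) dV.

Compute the divergence:
    ∇ · F = ∂F_x/∂x + ∂F_y/∂y + ∂F_z/∂z = 0 + 0 + 8 = 8.

V is a rectangular box, so dV = dx dy dz with 0 ≤ x ≤ 4, 0 ≤ y ≤ 1, 0 ≤ z ≤ 4.

Integrate (8) over V as an iterated integral:

    ∭_V (∇·F) dV = ∫_0^{4} ∫_0^{1} ∫_0^{4} (8) dz dy dx.

Inner (z from 0 to 4): 32.
Middle (y from 0 to 1): 32.
Outer (x from 0 to 4): 128.

Therefore ∯_{∂V} F · n dS = 128.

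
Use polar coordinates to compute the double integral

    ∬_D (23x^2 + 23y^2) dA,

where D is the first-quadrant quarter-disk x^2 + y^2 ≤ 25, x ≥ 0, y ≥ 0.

The region D is 0 ≤ r ≤ 5, 0 ≤ θ ≤ π/2 in polar coordinates, where x = r cos(θ), y = r sin(θ), and dA = r dr dθ.

Under the substitution, the integrand becomes 23r^2, so

    ∬_D (23x^2 + 23y^2) dA = ∫_{0}^{π/2} ∫_{0}^{5} (23r^2) · r dr dθ.

Inner integral (in r): ∫_{0}^{5} (23r^2) · r dr = 14375/4.

Outer integral (in θ): ∫_{0}^{π/2} (14375/4) dθ = 14375π/8.

Therefore ∬_D (23x^2 + 23y^2) dA = 14375π/8.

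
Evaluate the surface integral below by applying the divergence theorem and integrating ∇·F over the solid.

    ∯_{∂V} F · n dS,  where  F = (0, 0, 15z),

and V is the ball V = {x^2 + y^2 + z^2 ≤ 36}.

By the divergence theorem,

    ∯_{∂V} F · n dS = ∭_V (∇ · F) dV.

Compute the divergence:
    ∇ · F = ∂F_x/∂x + ∂F_y/∂y + ∂F_z/∂z = 0 + 0 + 15 = 15.

In spherical coordinates, x = ρ sin(φ) cos(θ), y = ρ sin(φ) sin(θ), z = ρ cos(φ), dV = ρ^2 sin(φ) dρ dφ dθ, with 0 ≤ ρ ≤ 6, 0 ≤ φ ≤ π, 0 ≤ θ ≤ 2π.

The integrand, after substitution and multiplying by the volume element, becomes (15) · ρ^2 sin(φ), so

    ∭_V (∇·F) dV = ∫_0^{2π} ∫_0^{π} ∫_0^{6} (15) · ρ^2 sin(φ) dρ dφ dθ.

Inner (ρ from 0 to 6): 1080sin(φ).
Middle (φ from 0 to π): 2160.
Outer (θ from 0 to 2π): 4320π.

Therefore ∯_{∂V} F · n dS = 4320π.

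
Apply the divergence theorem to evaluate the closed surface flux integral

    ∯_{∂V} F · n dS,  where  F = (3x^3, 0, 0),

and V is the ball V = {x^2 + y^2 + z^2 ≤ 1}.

By the divergence theorem,

    ∯_{∂V} F · n dS = ∭_V (∇ · F) dV.

Compute the divergence:
    ∇ · F = ∂F_x/∂x + ∂F_y/∂y + ∂F_z/∂z = 9x^2 + 0 + 0 = 9x^2.

In spherical coordinates, x = ρ sin(φ) cos(θ), y = ρ sin(φ) sin(θ), z = ρ cos(φ), dV = ρ^2 sin(φ) dρ dφ dθ, with 0 ≤ ρ ≤ 1, 0 ≤ φ ≤ π, 0 ≤ θ ≤ 2π.

The integrand, after substitution and multiplying by the volume element, becomes (9ρ^2sin(φ)^2cos(θ)^2) · ρ^2 sin(φ), so

    ∭_V (∇·F) dV = ∫_0^{2π} ∫_0^{π} ∫_0^{1} (9ρ^2sin(φ)^2cos(θ)^2) · ρ^2 sin(φ) dρ dφ dθ.

Inner (ρ from 0 to 1): 9sin(φ)^3cos(θ)^2/5.
Middle (φ from 0 to π): 12cos(θ)^2/5.
Outer (θ from 0 to 2π): 12π/5.

Therefore ∯_{∂V} F · n dS = 12π/5.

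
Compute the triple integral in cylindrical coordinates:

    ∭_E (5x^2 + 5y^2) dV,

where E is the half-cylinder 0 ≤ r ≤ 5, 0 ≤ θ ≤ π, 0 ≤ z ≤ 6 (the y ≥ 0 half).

In cylindrical coordinates, x = r cos(θ), y = r sin(θ), z = z, and dV = r dr dθ dz.

The integrand becomes 5r^2, so

    ∭_E (5x^2 + 5y^2) dV = ∫_{0}^{π} ∫_{0}^{5} ∫_{0}^{6} (5r^2) · r dz dr dθ.

Inner (z): 30r^3.
Middle (r from 0 to 5): 9375/2.
Outer (θ): 9375π/2.

Therefore the triple integral equals 9375π/2.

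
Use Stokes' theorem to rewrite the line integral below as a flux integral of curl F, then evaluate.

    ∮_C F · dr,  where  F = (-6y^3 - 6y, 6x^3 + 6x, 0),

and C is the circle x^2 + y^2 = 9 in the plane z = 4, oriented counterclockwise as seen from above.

Let S be the flat disk x^2 + y^2 ≤ 9 in the plane z = 4, with upward unit normal n̂ = ẑ. By Stokes' theorem,

    ∮_C F · dr = ∬_S (∇ × F) · n̂ dS = ∬_D (curl F)_z dA,

where D is the disk x^2 + y^2 ≤ 9.

Compute the curl of F = (-6y^3 - 6y, 6x^3 + 6x, 0):
    (∇ × F)_x = ∂F_z/∂y - ∂F_y/∂z = 0,
    (∇ × F)_y = ∂F_x/∂z - ∂F_z/∂x = 0,
    (∇ × F)_z = ∂F_y/∂x - ∂F_x/∂y = 18x^2 + 18y^2 + 12.

On z = 4, (curl F)_z = 18x^2 + 18y^2 + 12.

Convert to polar (x = r cos θ, y = r sin θ, dA = r dr dθ); the integrand becomes 18r^2 + 12, so

    ∬_D (curl F)_z dA = ∫_0^{2π} ∫_0^{3} (18r^2 + 12) · r dr dθ.

Inner (r from 0 to 3): 837/2.
Outer (θ from 0 to 2π): 837π.

Therefore ∮_C F · dr = 837π.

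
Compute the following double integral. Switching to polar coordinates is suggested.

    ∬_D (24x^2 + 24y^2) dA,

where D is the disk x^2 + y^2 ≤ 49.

The region D is 0 ≤ r ≤ 7, 0 ≤ θ ≤ 2π in polar coordinates, where x = r cos(θ), y = r sin(θ), and dA = r dr dθ.

Under the substitution, the integrand becomes 24r^2, so

    ∬_D (24x^2 + 24y^2) dA = ∫_{0}^{2π} ∫_{0}^{7} (24r^2) · r dr dθ.

Inner integral (in r): ∫_{0}^{7} (24r^2) · r dr = 14406.

Outer integral (in θ): ∫_{0}^{2π} (14406) dθ = 28812π.

Therefore ∬_D (24x^2 + 24y^2) dA = 28812π.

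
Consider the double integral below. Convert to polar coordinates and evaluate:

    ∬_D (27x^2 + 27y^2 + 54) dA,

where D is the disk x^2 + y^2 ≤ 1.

The region D is 0 ≤ r ≤ 1, 0 ≤ θ ≤ 2π in polar coordinates, where x = r cos(θ), y = r sin(θ), and dA = r dr dθ.

Under the substitution, the integrand becomes 27r^2 + 54, so

    ∬_D (27x^2 + 27y^2 + 54) dA = ∫_{0}^{2π} ∫_{0}^{1} (27r^2 + 54) · r dr dθ.

Inner integral (in r): ∫_{0}^{1} (27r^2 + 54) · r dr = 135/4.

Outer integral (in θ): ∫_{0}^{2π} (135/4) dθ = 135π/2.

Therefore ∬_D (27x^2 + 27y^2 + 54) dA = 135π/2.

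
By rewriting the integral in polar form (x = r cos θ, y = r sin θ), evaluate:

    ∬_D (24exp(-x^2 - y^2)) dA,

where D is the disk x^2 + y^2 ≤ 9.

The region D is 0 ≤ r ≤ 3, 0 ≤ θ ≤ 2π in polar coordinates, where x = r cos(θ), y = r sin(θ), and dA = r dr dθ.

Under the substitution, the integrand becomes 24exp(-r^2), so

    ∬_D (24exp(-x^2 - y^2)) dA = ∫_{0}^{2π} ∫_{0}^{3} (24exp(-r^2)) · r dr dθ.

Inner integral (in r): ∫_{0}^{3} (24exp(-r^2)) · r dr = 12 - 12exp(-9).

Outer integral (in θ): ∫_{0}^{2π} (12 - 12exp(-9)) dθ = -24π exp(-9) + 24π.

Therefore ∬_D (24exp(-x^2 - y^2)) dA = -24π exp(-9) + 24π.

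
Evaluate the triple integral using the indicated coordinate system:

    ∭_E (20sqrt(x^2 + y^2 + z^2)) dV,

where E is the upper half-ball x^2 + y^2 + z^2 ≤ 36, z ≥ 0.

In spherical coordinates, x = ρ sin(φ) cos(θ), y = ρ sin(φ) sin(θ), z = ρ cos(φ), and dV = ρ^2 sin(φ) dρ dφ dθ.

The integrand becomes 20ρ, so

    ∭_E (20sqrt(x^2 + y^2 + z^2)) dV = ∫_{0}^{2π} ∫_{0}^{π/2} ∫_{0}^{6} (20ρ) · ρ^2 sin(φ) dρ dφ dθ.

Inner (ρ): 6480sin(φ).
Middle (φ): 6480.
Outer (θ): 12960π.

Therefore the triple integral equals 12960π.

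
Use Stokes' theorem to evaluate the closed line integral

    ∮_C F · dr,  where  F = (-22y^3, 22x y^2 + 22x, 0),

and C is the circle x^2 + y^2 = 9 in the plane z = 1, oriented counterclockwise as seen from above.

Let S be the flat disk x^2 + y^2 ≤ 9 in the plane z = 1, with upward unit normal n̂ = ẑ. By Stokes' theorem,

    ∮_C F · dr = ∬_S (∇ × F) · n̂ dS = ∬_D (curl F)_z dA,

where D is the disk x^2 + y^2 ≤ 9.

Compute the curl of F = (-22y^3, 22x y^2 + 22x, 0):
    (∇ × F)_x = ∂F_z/∂y - ∂F_y/∂z = 0,
    (∇ × F)_y = ∂F_x/∂z - ∂F_z/∂x = 0,
    (∇ × F)_z = ∂F_y/∂x - ∂F_x/∂y = 88y^2 + 22.

On z = 1, (curl F)_z = 88y^2 + 22.

Convert to polar (x = r cos θ, y = r sin θ, dA = r dr dθ); the integrand becomes 88r^2sin(θ)^2 + 22, so

    ∬_D (curl F)_z dA = ∫_0^{2π} ∫_0^{3} (88r^2sin(θ)^2 + 22) · r dr dθ.

Inner (r from 0 to 3): 1782sin(θ)^2 + 99.
Outer (θ from 0 to 2π): 1980π.

Therefore ∮_C F · dr = 1980π.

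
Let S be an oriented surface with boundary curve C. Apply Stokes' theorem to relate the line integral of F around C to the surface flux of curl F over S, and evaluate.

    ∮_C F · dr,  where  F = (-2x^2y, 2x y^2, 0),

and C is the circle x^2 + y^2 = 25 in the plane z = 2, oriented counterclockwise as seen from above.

Let S be the flat disk x^2 + y^2 ≤ 25 in the plane z = 2, with upward unit normal n̂ = ẑ. By Stokes' theorem,

    ∮_C F · dr = ∬_S (∇ × F) · n̂ dS = ∬_D (curl F)_z dA,

where D is the disk x^2 + y^2 ≤ 25.

Compute the curl of F = (-2x^2y, 2x y^2, 0):
    (∇ × F)_x = ∂F_z/∂y - ∂F_y/∂z = 0,
    (∇ × F)_y = ∂F_x/∂z - ∂F_z/∂x = 0,
    (∇ × F)_z = ∂F_y/∂x - ∂F_x/∂y = 2x^2 + 2y^2.

On z = 2, (curl F)_z = 2x^2 + 2y^2.

Convert to polar (x = r cos θ, y = r sin θ, dA = r dr dθ); the integrand becomes 2r^2, so

    ∬_D (curl F)_z dA = ∫_0^{2π} ∫_0^{5} (2r^2) · r dr dθ.

Inner (r from 0 to 5): 625/2.
Outer (θ from 0 to 2π): 625π.

Therefore ∮_C F · dr = 625π.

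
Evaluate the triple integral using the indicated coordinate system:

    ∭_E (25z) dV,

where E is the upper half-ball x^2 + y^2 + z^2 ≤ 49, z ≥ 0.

In spherical coordinates, x = ρ sin(φ) cos(θ), y = ρ sin(φ) sin(θ), z = ρ cos(φ), and dV = ρ^2 sin(φ) dρ dφ dθ.

The integrand becomes 25ρ cos(φ), so

    ∭_E (25z) dV = ∫_{0}^{2π} ∫_{0}^{π/2} ∫_{0}^{7} (25ρ cos(φ)) · ρ^2 sin(φ) dρ dφ dθ.

Inner (ρ): 60025sin(2φ)/8.
Middle (φ): 60025/8.
Outer (θ): 60025π/4.

Therefore the triple integral equals 60025π/4.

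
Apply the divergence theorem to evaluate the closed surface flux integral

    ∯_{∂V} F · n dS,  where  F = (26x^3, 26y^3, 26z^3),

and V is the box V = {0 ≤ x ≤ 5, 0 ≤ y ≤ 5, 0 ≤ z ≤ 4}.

By the divergence theorem,

    ∯_{∂V} F · n dS = ∭_V (∇ · F) dV.

Compute the divergence:
    ∇ · F = ∂F_x/∂x + ∂F_y/∂y + ∂F_z/∂z = 78x^2 + 78y^2 + 78z^2.

V is a rectangular box, so dV = dx dy dz with 0 ≤ x ≤ 5, 0 ≤ y ≤ 5, 0 ≤ z ≤ 4.

Integrate (78x^2 + 78y^2 + 78z^2) over V as an iterated integral:

    ∭_V (∇·F) dV = ∫_0^{5} ∫_0^{5} ∫_0^{4} (78x^2 + 78y^2 + 78z^2) dz dy dx.

Inner (z from 0 to 4): 312x^2 + 312y^2 + 1664.
Middle (y from 0 to 5): 1560x^2 + 21320.
Outer (x from 0 to 5): 171600.

Therefore ∯_{∂V} F · n dS = 171600.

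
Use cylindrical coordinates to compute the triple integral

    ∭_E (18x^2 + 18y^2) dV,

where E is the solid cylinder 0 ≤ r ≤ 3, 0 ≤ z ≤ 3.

In cylindrical coordinates, x = r cos(θ), y = r sin(θ), z = z, and dV = r dr dθ dz.

The integrand becomes 18r^2, so

    ∭_E (18x^2 + 18y^2) dV = ∫_{0}^{2π} ∫_{0}^{3} ∫_{0}^{3} (18r^2) · r dz dr dθ.

Inner (z): 54r^3.
Middle (r from 0 to 3): 2187/2.
Outer (θ): 2187π.

Therefore the triple integral equals 2187π.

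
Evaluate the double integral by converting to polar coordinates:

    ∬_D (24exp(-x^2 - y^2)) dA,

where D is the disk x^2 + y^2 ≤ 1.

The region D is 0 ≤ r ≤ 1, 0 ≤ θ ≤ 2π in polar coordinates, where x = r cos(θ), y = r sin(θ), and dA = r dr dθ.

Under the substitution, the integrand becomes 24exp(-r^2), so

    ∬_D (24exp(-x^2 - y^2)) dA = ∫_{0}^{2π} ∫_{0}^{1} (24exp(-r^2)) · r dr dθ.

Inner integral (in r): ∫_{0}^{1} (24exp(-r^2)) · r dr = 12 - 12exp(-1).

Outer integral (in θ): ∫_{0}^{2π} (12 - 12exp(-1)) dθ = -24π exp(-1) + 24π.

Therefore ∬_D (24exp(-x^2 - y^2)) dA = -24π exp(-1) + 24π.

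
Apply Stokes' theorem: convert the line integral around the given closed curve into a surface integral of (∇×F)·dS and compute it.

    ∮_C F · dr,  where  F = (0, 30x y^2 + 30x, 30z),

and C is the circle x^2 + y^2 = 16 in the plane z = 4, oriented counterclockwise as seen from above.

Let S be the flat disk x^2 + y^2 ≤ 16 in the plane z = 4, with upward unit normal n̂ = ẑ. By Stokes' theorem,

    ∮_C F · dr = ∬_S (∇ × F) · n̂ dS = ∬_D (curl F)_z dA,

where D is the disk x^2 + y^2 ≤ 16.

Compute the curl of F = (0, 30x y^2 + 30x, 30z):
    (∇ × F)_x = ∂F_z/∂y - ∂F_y/∂z = 0,
    (∇ × F)_y = ∂F_x/∂z - ∂F_z/∂x = 0,
    (∇ × F)_z = ∂F_y/∂x - ∂F_x/∂y = 30y^2 + 30.

On z = 4, (curl F)_z = 30y^2 + 30.

Convert to polar (x = r cos θ, y = r sin θ, dA = r dr dθ); the integrand becomes 30r^2sin(θ)^2 + 30, so

    ∬_D (curl F)_z dA = ∫_0^{2π} ∫_0^{4} (30r^2sin(θ)^2 + 30) · r dr dθ.

Inner (r from 0 to 4): 1920sin(θ)^2 + 240.
Outer (θ from 0 to 2π): 2400π.

Therefore ∮_C F · dr = 2400π.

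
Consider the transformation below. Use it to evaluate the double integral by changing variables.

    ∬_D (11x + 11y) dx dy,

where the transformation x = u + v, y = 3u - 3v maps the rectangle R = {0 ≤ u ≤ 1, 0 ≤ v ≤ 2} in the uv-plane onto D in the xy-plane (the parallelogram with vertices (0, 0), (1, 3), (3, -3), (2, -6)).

Compute the Jacobian determinant of (x, y) with respect to (u, v):

    ∂(x,y)/∂(u,v) = | 1  1 | = (1)(-3) - (1)(3) = -6.
                   | 3  -3 |

Its absolute value is |J| = 6 (the area scaling factor).

Substituting x = u + v, y = 3u - 3v into the integrand,

    11x + 11y → 44u - 22v,

so the integral becomes

    ∬_R (44u - 22v) · |J| du dv = ∫_0^1 ∫_0^2 (264u - 132v) dv du.

Inner (v): 528u - 264.
Outer (u): 0.

Therefore ∬_D (11x + 11y) dx dy = 0.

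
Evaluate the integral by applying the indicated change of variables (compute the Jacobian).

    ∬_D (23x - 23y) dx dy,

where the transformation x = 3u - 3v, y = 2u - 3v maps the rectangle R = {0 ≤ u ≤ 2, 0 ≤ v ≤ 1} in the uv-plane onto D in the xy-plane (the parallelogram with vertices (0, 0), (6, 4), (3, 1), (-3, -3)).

Compute the Jacobian determinant of (x, y) with respect to (u, v):

    ∂(x,y)/∂(u,v) = | 3  -3 | = (3)(-3) - (-3)(2) = -3.
                   | 2  -3 |

Its absolute value is |J| = 3 (the area scaling factor).

Substituting x = 3u - 3v, y = 2u - 3v into the integrand,

    23x - 23y → 23u,

so the integral becomes

    ∬_R (23u) · |J| du dv = ∫_0^2 ∫_0^1 (69u) dv du.

Inner (v): 69u.
Outer (u): 138.

Therefore ∬_D (23x - 23y) dx dy = 138.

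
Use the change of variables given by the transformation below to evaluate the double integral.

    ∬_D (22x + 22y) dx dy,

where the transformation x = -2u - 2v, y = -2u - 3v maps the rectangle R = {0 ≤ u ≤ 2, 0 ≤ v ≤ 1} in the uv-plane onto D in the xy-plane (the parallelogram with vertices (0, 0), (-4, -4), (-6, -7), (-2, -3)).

Compute the Jacobian determinant of (x, y) with respect to (u, v):

    ∂(x,y)/∂(u,v) = | -2  -2 | = (-2)(-3) - (-2)(-2) = 2.
                   | -2  -3 |

Its absolute value is |J| = 2 (the area scaling factor).

Substituting x = -2u - 2v, y = -2u - 3v into the integrand,

    22x + 22y → -88u - 110v,

so the integral becomes

    ∬_R (-88u - 110v) · |J| du dv = ∫_0^2 ∫_0^1 (-176u - 220v) dv du.

Inner (v): -176u - 110.
Outer (u): -572.

Therefore ∬_D (22x + 22y) dx dy = -572.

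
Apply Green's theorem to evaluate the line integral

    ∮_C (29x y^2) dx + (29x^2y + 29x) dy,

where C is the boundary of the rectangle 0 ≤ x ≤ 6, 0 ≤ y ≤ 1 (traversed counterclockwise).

Green's theorem converts the closed line integral into a double integral over the enclosed region D:

    ∮_C P dx + Q dy = ∬_D (∂Q/∂x - ∂P/∂y) dA.

Here P = 29x y^2, Q = 29x^2y + 29x, so

    ∂Q/∂x = 58x y + 29,    ∂P/∂y = 58x y,
    ∂Q/∂x - ∂P/∂y = 29.

D is the region 0 ≤ x ≤ 6, 0 ≤ y ≤ 1. Evaluating the double integral:

    ∬_D (29) dA = ∫_0^{6} ∫_0^{1} (29) dy dx.

Inner (y from 0 to 1): 29.
Outer (x from 0 to 6): 174.

Therefore ∮_C P dx + Q dy = 174.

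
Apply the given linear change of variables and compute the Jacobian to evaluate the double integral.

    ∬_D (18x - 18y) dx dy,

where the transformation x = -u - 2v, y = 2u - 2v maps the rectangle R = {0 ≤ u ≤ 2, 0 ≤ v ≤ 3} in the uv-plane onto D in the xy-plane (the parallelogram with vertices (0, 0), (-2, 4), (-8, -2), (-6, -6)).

Compute the Jacobian determinant of (x, y) with respect to (u, v):

    ∂(x,y)/∂(u,v) = | -1  -2 | = (-1)(-2) - (-2)(2) = 6.
                   | 2  -2 |

Its absolute value is |J| = 6 (the area scaling factor).

Substituting x = -u - 2v, y = 2u - 2v into the integrand,

    18x - 18y → -54u,

so the integral becomes

    ∬_R (-54u) · |J| du dv = ∫_0^2 ∫_0^3 (-324u) dv du.

Inner (v): -972u.
Outer (u): -1944.

Therefore ∬_D (18x - 18y) dx dy = -1944.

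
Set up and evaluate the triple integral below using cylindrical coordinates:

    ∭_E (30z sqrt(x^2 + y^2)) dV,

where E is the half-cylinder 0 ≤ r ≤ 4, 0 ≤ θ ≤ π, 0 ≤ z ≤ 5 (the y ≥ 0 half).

In cylindrical coordinates, x = r cos(θ), y = r sin(θ), z = z, and dV = r dr dθ dz.

The integrand becomes 30r z, so

    ∭_E (30z sqrt(x^2 + y^2)) dV = ∫_{0}^{π} ∫_{0}^{4} ∫_{0}^{5} (30r z) · r dz dr dθ.

Inner (z): 375r^2.
Middle (r from 0 to 4): 8000.
Outer (θ): 8000π.

Therefore the triple integral equals 8000π.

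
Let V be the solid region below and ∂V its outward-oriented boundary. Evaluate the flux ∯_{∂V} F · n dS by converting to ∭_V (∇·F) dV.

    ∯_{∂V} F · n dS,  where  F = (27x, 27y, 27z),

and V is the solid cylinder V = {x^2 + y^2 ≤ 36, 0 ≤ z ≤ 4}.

By the divergence theorem,

    ∯_{∂V} F · n dS = ∭_V (∇ · F) dV.

Compute the divergence:
    ∇ · F = ∂F_x/∂x + ∂F_y/∂y + ∂F_z/∂z = 27 + 27 + 27 = 81.

In cylindrical coordinates, x = r cos(θ), y = r sin(θ), z = z, dV = r dr dθ dz, with 0 ≤ r ≤ 6, 0 ≤ θ ≤ 2π, 0 ≤ z ≤ 4.

The integrand, after substitution and multiplying by the volume element, becomes (81) · r, so

    ∭_V (∇·F) dV = ∫_0^{2π} ∫_0^{6} ∫_0^{4} (81) · r dz dr dθ.

Inner (z from 0 to 4): 324r.
Middle (r from 0 to 6): 5832.
Outer (θ from 0 to 2π): 11664π.

Therefore ∯_{∂V} F · n dS = 11664π.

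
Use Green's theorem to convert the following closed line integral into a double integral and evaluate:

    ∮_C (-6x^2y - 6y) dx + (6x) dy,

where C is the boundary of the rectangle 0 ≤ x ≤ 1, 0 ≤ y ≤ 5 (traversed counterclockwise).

Green's theorem converts the closed line integral into a double integral over the enclosed region D:

    ∮_C P dx + Q dy = ∬_D (∂Q/∂x - ∂P/∂y) dA.

Here P = -6x^2y - 6y, Q = 6x, so

    ∂Q/∂x = 6,    ∂P/∂y = -6x^2 - 6,
    ∂Q/∂x - ∂P/∂y = 6x^2 + 12.

D is the region 0 ≤ x ≤ 1, 0 ≤ y ≤ 5. Evaluating the double integral:

    ∬_D (6x^2 + 12) dA = ∫_0^{1} ∫_0^{5} (6x^2 + 12) dy dx.

Inner (y from 0 to 5): 30x^2 + 60.
Outer (x from 0 to 1): 70.

Therefore ∮_C P dx + Q dy = 70.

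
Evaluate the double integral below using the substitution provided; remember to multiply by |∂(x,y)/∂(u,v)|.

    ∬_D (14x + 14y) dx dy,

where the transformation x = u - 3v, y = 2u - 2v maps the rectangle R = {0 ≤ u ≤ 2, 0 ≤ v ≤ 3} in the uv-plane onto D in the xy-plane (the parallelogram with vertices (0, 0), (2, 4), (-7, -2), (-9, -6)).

Compute the Jacobian determinant of (x, y) with respect to (u, v):

    ∂(x,y)/∂(u,v) = | 1  -3 | = (1)(-2) - (-3)(2) = 4.
                   | 2  -2 |

Its absolute value is |J| = 4 (the area scaling factor).

Substituting x = u - 3v, y = 2u - 2v into the integrand,

    14x + 14y → 42u - 70v,

so the integral becomes

    ∬_R (42u - 70v) · |J| du dv = ∫_0^2 ∫_0^3 (168u - 280v) dv du.

Inner (v): 504u - 1260.
Outer (u): -1512.

Therefore ∬_D (14x + 14y) dx dy = -1512.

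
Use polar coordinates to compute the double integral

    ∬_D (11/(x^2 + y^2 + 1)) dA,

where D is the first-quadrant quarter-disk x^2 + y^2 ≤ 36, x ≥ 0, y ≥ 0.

The region D is 0 ≤ r ≤ 6, 0 ≤ θ ≤ π/2 in polar coordinates, where x = r cos(θ), y = r sin(θ), and dA = r dr dθ.

Under the substitution, the integrand becomes 11/(r^2 + 1), so

    ∬_D (11/(x^2 + y^2 + 1)) dA = ∫_{0}^{π/2} ∫_{0}^{6} (11/(r^2 + 1)) · r dr dθ.

Inner integral (in r): ∫_{0}^{6} (11/(r^2 + 1)) · r dr = 11log(37)/2.

Outer integral (in θ): ∫_{0}^{π/2} (11log(37)/2) dθ = 11π log(37)/4.

Therefore ∬_D (11/(x^2 + y^2 + 1)) dA = 11π log(37)/4.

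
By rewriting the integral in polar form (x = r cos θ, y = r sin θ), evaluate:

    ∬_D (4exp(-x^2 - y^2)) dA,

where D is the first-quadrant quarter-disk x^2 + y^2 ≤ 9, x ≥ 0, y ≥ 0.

The region D is 0 ≤ r ≤ 3, 0 ≤ θ ≤ π/2 in polar coordinates, where x = r cos(θ), y = r sin(θ), and dA = r dr dθ.

Under the substitution, the integrand becomes 4exp(-r^2), so

    ∬_D (4exp(-x^2 - y^2)) dA = ∫_{0}^{π/2} ∫_{0}^{3} (4exp(-r^2)) · r dr dθ.

Inner integral (in r): ∫_{0}^{3} (4exp(-r^2)) · r dr = 2 - 2exp(-9).

Outer integral (in θ): ∫_{0}^{π/2} (2 - 2exp(-9)) dθ = -π exp(-9) + π.

Therefore ∬_D (4exp(-x^2 - y^2)) dA = -π exp(-9) + π.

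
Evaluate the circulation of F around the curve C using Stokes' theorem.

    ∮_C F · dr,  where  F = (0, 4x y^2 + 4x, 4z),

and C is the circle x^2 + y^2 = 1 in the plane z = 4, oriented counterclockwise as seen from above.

Let S be the flat disk x^2 + y^2 ≤ 1 in the plane z = 4, with upward unit normal n̂ = ẑ. By Stokes' theorem,

    ∮_C F · dr = ∬_S (∇ × F) · n̂ dS = ∬_D (curl F)_z dA,

where D is the disk x^2 + y^2 ≤ 1.

Compute the curl of F = (0, 4x y^2 + 4x, 4z):
    (∇ × F)_x = ∂F_z/∂y - ∂F_y/∂z = 0,
    (∇ × F)_y = ∂F_x/∂z - ∂F_z/∂x = 0,
    (∇ × F)_z = ∂F_y/∂x - ∂F_x/∂y = 4y^2 + 4.

On z = 4, (curl F)_z = 4y^2 + 4.

Convert to polar (x = r cos θ, y = r sin θ, dA = r dr dθ); the integrand becomes 4r^2sin(θ)^2 + 4, so

    ∬_D (curl F)_z dA = ∫_0^{2π} ∫_0^{1} (4r^2sin(θ)^2 + 4) · r dr dθ.

Inner (r from 0 to 1): sin(θ)^2 + 2.
Outer (θ from 0 to 2π): 5π.

Therefore ∮_C F · dr = 5π.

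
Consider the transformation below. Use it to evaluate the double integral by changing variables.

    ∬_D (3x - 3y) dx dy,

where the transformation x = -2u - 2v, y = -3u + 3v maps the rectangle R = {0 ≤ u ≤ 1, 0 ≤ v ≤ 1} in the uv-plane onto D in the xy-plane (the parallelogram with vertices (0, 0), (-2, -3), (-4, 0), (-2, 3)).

Compute the Jacobian determinant of (x, y) with respect to (u, v):

    ∂(x,y)/∂(u,v) = | -2  -2 | = (-2)(3) - (-2)(-3) = -12.
                   | -3  3 |

Its absolute value is |J| = 12 (the area scaling factor).

Substituting x = -2u - 2v, y = -3u + 3v into the integrand,

    3x - 3y → 3u - 15v,

so the integral becomes

    ∬_R (3u - 15v) · |J| du dv = ∫_0^1 ∫_0^1 (36u - 180v) dv du.

Inner (v): 36u - 90.
Outer (u): -72.

Therefore ∬_D (3x - 3y) dx dy = -72.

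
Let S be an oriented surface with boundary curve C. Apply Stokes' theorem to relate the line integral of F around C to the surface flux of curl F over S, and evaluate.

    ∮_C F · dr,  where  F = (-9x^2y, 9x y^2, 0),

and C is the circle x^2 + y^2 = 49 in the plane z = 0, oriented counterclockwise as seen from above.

Let S be the flat disk x^2 + y^2 ≤ 49 in the plane z = 0, with upward unit normal n̂ = ẑ. By Stokes' theorem,

    ∮_C F · dr = ∬_S (∇ × F) · n̂ dS = ∬_D (curl F)_z dA,

where D is the disk x^2 + y^2 ≤ 49.

Compute the curl of F = (-9x^2y, 9x y^2, 0):
    (∇ × F)_x = ∂F_z/∂y - ∂F_y/∂z = 0,
    (∇ × F)_y = ∂F_x/∂z - ∂F_z/∂x = 0,
    (∇ × F)_z = ∂F_y/∂x - ∂F_x/∂y = 9x^2 + 9y^2.

On z = 0, (curl F)_z = 9x^2 + 9y^2.

Convert to polar (x = r cos θ, y = r sin θ, dA = r dr dθ); the integrand becomes 9r^2, so

    ∬_D (curl F)_z dA = ∫_0^{2π} ∫_0^{7} (9r^2) · r dr dθ.

Inner (r from 0 to 7): 21609/4.
Outer (θ from 0 to 2π): 21609π/2.

Therefore ∮_C F · dr = 21609π/2.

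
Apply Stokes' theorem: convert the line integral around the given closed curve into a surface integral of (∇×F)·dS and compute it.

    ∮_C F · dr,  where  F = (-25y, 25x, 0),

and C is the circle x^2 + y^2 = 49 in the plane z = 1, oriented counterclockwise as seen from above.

Let S be the flat disk x^2 + y^2 ≤ 49 in the plane z = 1, with upward unit normal n̂ = ẑ. By Stokes' theorem,

    ∮_C F · dr = ∬_S (∇ × F) · n̂ dS = ∬_D (curl F)_z dA,

where D is the disk x^2 + y^2 ≤ 49.

Compute the curl of F = (-25y, 25x, 0):
    (∇ × F)_x = ∂F_z/∂y - ∂F_y/∂z = 0,
    (∇ × F)_y = ∂F_x/∂z - ∂F_z/∂x = 0,
    (∇ × F)_z = ∂F_y/∂x - ∂F_x/∂y = 50.

On z = 1, (curl F)_z = 50.

Convert to polar (x = r cos θ, y = r sin θ, dA = r dr dθ); the integrand becomes 50, so

    ∬_D (curl F)_z dA = ∫_0^{2π} ∫_0^{7} (50) · r dr dθ.

Inner (r from 0 to 7): 1225.
Outer (θ from 0 to 2π): 2450π.

Therefore ∮_C F · dr = 2450π.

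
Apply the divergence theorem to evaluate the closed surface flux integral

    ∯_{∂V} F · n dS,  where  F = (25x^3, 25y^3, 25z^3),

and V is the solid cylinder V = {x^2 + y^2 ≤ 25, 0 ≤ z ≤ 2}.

By the divergence theorem,

    ∯_{∂V} F · n dS = ∭_V (∇ · F) dV.

Compute the divergence:
    ∇ · F = ∂F_x/∂x + ∂F_y/∂y + ∂F_z/∂z = 75x^2 + 75y^2 + 75z^2.

In cylindrical coordinates, x = r cos(θ), y = r sin(θ), z = z, dV = r dr dθ dz, with 0 ≤ r ≤ 5, 0 ≤ θ ≤ 2π, 0 ≤ z ≤ 2.

The integrand, after substitution and multiplying by the volume element, becomes (75r^2 + 75z^2) · r, so

    ∭_V (∇·F) dV = ∫_0^{2π} ∫_0^{5} ∫_0^{2} (75r^2 + 75z^2) · r dz dr dθ.

Inner (z from 0 to 2): 150r^3 + 200r.
Middle (r from 0 to 5): 51875/2.
Outer (θ from 0 to 2π): 51875π.

Therefore ∯_{∂V} F · n dS = 51875π.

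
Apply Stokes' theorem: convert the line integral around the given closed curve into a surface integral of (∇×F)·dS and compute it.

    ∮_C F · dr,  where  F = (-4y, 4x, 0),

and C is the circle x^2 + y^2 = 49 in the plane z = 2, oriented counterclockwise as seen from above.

Let S be the flat disk x^2 + y^2 ≤ 49 in the plane z = 2, with upward unit normal n̂ = ẑ. By Stokes' theorem,

    ∮_C F · dr = ∬_S (∇ × F) · n̂ dS = ∬_D (curl F)_z dA,

where D is the disk x^2 + y^2 ≤ 49.

Compute the curl of F = (-4y, 4x, 0):
    (∇ × F)_x = ∂F_z/∂y - ∂F_y/∂z = 0,
    (∇ × F)_y = ∂F_x/∂z - ∂F_z/∂x = 0,
    (∇ × F)_z = ∂F_y/∂x - ∂F_x/∂y = 8.

On z = 2, (curl F)_z = 8.

Convert to polar (x = r cos θ, y = r sin θ, dA = r dr dθ); the integrand becomes 8, so

    ∬_D (curl F)_z dA = ∫_0^{2π} ∫_0^{7} (8) · r dr dθ.

Inner (r from 0 to 7): 196.
Outer (θ from 0 to 2π): 392π.

Therefore ∮_C F · dr = 392π.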